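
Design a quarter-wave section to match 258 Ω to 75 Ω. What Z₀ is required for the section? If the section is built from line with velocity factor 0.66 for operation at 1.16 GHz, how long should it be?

Z_qwt = √(Z_0·R_L) = √(75 × 258) = √19350
λ = 0.66·c/f = 0.171 m, so l = λ/4 = 0.0427 m

Z_qwt ≈ 139 Ω; length ≈ 4.27 cm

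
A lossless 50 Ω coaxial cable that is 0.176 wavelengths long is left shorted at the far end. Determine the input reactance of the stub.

βl = 2π × 0.176 = 63.4°
tan(βl) = 1.99
For a shorted stub, Z_in = jZ_0·tan(βl)

X_in ≈ 99.7 Ω (inductive)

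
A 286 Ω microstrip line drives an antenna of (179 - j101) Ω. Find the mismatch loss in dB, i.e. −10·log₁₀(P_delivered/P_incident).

mismatch loss ≈ 0.436 dB

Γ = (-107 − j101)/(465 − j101), |Γ| = 0.309
|Γ|² = 0.0956, so P_del/P_inc = 1 − |Γ|² = 0.904
ML = −10·log₁₀(1 − |Γ|²)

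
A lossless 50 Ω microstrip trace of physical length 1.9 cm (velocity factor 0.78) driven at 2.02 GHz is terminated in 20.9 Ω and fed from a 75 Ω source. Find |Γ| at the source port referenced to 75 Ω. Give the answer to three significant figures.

|Γ| ≈ 0.376

λ = v/f = 0.78·c / 2.02 GHz = 0.116 m
βl = 2π·l/λ = 2π × 0.164 = 59°
tan(βl) = 1.67
Z_in = Z_0·(Z_L + jZ_0·tanβl)/(Z_0 + jZ_L·tanβl) = 53.2 + j46.3 Ω
Γ_s = (Z_in − Z_s)/(Z_in + Z_s) = (-21.8 + j46.3)/(128 + j46.3), |Γ_s| = 0.376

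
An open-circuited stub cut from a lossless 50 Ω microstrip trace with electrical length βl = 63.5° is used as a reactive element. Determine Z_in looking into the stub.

Z_in ≈ −j24.9 Ω

tan(βl) = 2.01
For an open-circuited stub, Z_in = −jZ_0·cot(βl) = −jZ_0/tan(βl)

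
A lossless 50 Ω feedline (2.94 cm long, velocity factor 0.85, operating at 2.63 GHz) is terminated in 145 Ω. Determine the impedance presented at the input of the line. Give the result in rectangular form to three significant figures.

λ = v/f = 0.85·c / 2.63 GHz = 0.097 m
βl = 2π·l/λ = 2π × 0.303 = 109°
tan(βl) = tan(109°) = -2.88
Z_in = Z_0·(Z_L + jZ_0·tanβl)/(Z_0 + jZ_L·tanβl)
     = 50·(145 − j144)/(50 − j417)

Z_in ≈ 19 + j15.1 Ω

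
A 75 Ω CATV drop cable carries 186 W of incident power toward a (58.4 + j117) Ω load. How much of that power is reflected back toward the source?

P_reflected ≈ 82.5 W

|Γ| = |(-16.6 + j117)/(133.4 + j117)| = 0.666
|Γ|² = 0.444
P_refl = |Γ|²·P_inc = 82.5 W, P_del = (1 − |Γ|²)·P_inc = 104 W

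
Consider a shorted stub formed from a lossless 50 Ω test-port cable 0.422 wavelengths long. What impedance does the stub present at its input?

Z_in ≈ −j26.7 Ω

βl = 2π × 0.422 = 152°
tan(βl) = -0.534
For a shorted stub, Z_in = jZ_0·tan(βl)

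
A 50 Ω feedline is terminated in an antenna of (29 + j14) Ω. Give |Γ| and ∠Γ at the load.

Γ ≈ 0.315 ∠ 136°

Γ = (Z_L − Z_0)/(Z_L + Z_0) = (-21 + j14)/(79 + j14)
|Γ| = 25.2/80.2 = 0.315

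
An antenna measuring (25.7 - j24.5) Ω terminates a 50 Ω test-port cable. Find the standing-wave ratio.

VSWR ≈ 2.53

Γ = (Z_L − Z_0)/(Z_L + Z_0) = (-24.3 − j24.5)/(75.7 − j24.5)
|Γ| = 34.5/79.6 = 0.434
VSWR = (1 + |Γ|)/(1 − |Γ|) = 1.43/0.566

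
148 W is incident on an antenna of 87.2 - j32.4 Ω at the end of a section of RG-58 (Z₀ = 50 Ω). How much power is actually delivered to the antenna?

P_delivered ≈ 130 W

|Γ| = |(37.2 − j32.4)/(137.2 − j32.4)| = 0.35
|Γ|² = 0.122
P_refl = |Γ|²·P_inc = 18.1 W, P_del = (1 − |Γ|²)·P_inc = 130 W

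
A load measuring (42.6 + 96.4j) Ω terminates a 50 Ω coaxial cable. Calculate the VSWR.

VSWR ≈ 6.23

Γ = (Z_L − Z_0)/(Z_L + Z_0) = (-7.4 + j96.4)/(92.6 + j96.4)
|Γ| = 96.7/134 = 0.723
VSWR = (1 + |Γ|)/(1 − |Γ|) = 1.72/0.277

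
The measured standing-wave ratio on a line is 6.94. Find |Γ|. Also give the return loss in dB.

|Γ| ≈ 0.748; return loss ≈ 2.52 dB

|Γ| = (S − 1)/(S + 1) = (6.94 − 1)/(6.94 + 1) = 5.94/7.94
RL = −20·log₁₀|Γ| = −20·log₁₀(0.748)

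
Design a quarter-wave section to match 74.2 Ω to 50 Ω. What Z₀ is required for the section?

Z_qwt = √(Z_0·R_L) = √(50 × 74.2) = √3710

Z_qwt ≈ 60.9 Ω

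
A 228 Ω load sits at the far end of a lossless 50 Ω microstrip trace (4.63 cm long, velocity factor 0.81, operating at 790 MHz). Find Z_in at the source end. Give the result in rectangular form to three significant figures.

Z_in ≈ 16.3 − j33.5 Ω

λ = v/f = 0.81·c / 790 MHz = 0.308 m
βl = 2π·l/λ = 2π × 0.151 = 54.2°
tan(βl) = tan(54.2°) = 1.39
Z_in = Z_0·(Z_L + jZ_0·tanβl)/(Z_0 + jZ_L·tanβl)
     = 50·(228 + j69.3)/(50 + j316)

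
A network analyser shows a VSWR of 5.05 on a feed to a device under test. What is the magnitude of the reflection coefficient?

|Γ| ≈ 0.669

|Γ| = (S − 1)/(S + 1) = (5.05 − 1)/(5.05 + 1) = 4.05/6.05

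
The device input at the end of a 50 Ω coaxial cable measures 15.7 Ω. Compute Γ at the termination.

Γ = (Z_L − Z_0)/(Z_L + Z_0) = (15.7 − 50)/(15.7 + 50) = -34.3/65.7

Γ = -0.522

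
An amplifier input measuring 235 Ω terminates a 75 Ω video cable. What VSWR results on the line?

For a purely resistive load, VSWR = R_L/Z_0 or Z_0/R_L (whichever > 1) = 235/75

VSWR ≈ 3.13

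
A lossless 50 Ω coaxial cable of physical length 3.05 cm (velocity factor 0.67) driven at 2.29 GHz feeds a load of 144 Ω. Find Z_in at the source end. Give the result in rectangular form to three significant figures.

Z_in ≈ 24.5 + j29.2 Ω

λ = v/f = 0.67·c / 2.29 GHz = 0.0878 m
βl = 2π·l/λ = 2π × 0.347 = 125°
tan(βl) = tan(125°) = -1.42
Z_in = Z_0·(Z_L + jZ_0·tanβl)/(Z_0 + jZ_L·tanβl)
     = 50·(144 − j71.2)/(50 − j205)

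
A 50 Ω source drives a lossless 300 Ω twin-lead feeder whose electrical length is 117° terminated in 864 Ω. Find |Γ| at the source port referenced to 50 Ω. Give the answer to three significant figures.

|Γ| ≈ 0.689

tan(βl) = -1.96
Z_in = Z_0·(Z_L + jZ_0·tanβl)/(Z_0 + jZ_L·tanβl) = 127 + j130 Ω
Γ_s = (Z_in − Z_s)/(Z_in + Z_s) = (77.2 + j130)/(177 + j130), |Γ_s| = 0.689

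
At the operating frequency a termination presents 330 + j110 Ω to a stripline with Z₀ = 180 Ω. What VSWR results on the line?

VSWR ≈ 2.11

Γ = (Z_L − Z_0)/(Z_L + Z_0) = (150 + j110)/(510 + j110)
|Γ| = 186/522 = 0.357
VSWR = (1 + |Γ|)/(1 − |Γ|) = 1.36/0.643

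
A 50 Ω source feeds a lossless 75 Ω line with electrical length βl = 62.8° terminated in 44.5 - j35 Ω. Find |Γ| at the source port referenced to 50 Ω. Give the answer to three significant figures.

|Γ| ≈ 0.336

tan(βl) = 1.95
Z_in = Z_0·(Z_L + jZ_0·tanβl)/(Z_0 + jZ_L·tanβl) = 42.8 + j32.2 Ω
Γ_s = (Z_in − Z_s)/(Z_in + Z_s) = (-7.18 + j32.2)/(92.8 + j32.2), |Γ_s| = 0.336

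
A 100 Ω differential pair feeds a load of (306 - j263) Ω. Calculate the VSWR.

VSWR ≈ 5.46

Γ = (Z_L − Z_0)/(Z_L + Z_0) = (206 − j263)/(406 − j263)
|Γ| = 334/484 = 0.691
VSWR = (1 + |Γ|)/(1 − |Γ|) = 1.69/0.309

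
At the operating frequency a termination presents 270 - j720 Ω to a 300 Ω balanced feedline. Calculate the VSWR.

VSWR ≈ 8.29

Γ = (Z_L − Z_0)/(Z_L + Z_0) = (-30 − j720)/(570 − j720)
|Γ| = 721/918 = 0.785
VSWR = (1 + |Γ|)/(1 − |Γ|) = 1.78/0.215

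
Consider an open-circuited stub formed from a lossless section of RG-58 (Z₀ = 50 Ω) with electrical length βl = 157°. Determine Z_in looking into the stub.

Z_in ≈ +j118 Ω

tan(βl) = -0.424
For an open-circuited stub, Z_in = −jZ_0·cot(βl) = −jZ_0/tan(βl)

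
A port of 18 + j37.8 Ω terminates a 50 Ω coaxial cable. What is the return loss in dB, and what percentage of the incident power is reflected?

Γ = (-32 + j37.8)/(68 + j37.8), |Γ| = 0.637
RL = −20·log₁₀(0.637) = 3.92 dB
P_refl/P_inc = |Γ|² = 0.405

RL ≈ 3.92 dB; 40.5% of incident power reflected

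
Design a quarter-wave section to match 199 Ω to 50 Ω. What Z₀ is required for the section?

Z_qwt = √(Z_0·R_L) = √(50 × 199) = √9950

Z_qwt ≈ 99.7 Ω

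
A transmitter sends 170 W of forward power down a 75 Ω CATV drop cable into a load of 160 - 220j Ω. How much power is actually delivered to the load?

|Γ| = |(85 − j220)/(235 − j220)| = 0.733
|Γ|² = 0.537
P_refl = |Γ|²·P_inc = 91.3 W, P_del = (1 − |Γ|²)·P_inc = 78.7 W

P_delivered ≈ 78.7 W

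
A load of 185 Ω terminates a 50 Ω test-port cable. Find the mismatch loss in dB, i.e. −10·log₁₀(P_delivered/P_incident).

Γ = (185 − 50)/(185 + 50) = 0.574
|Γ|² = 0.33, so P_del/P_inc = 1 − |Γ|² = 0.67
ML = −10·log₁₀(1 − |Γ|²)

mismatch loss ≈ 1.74 dB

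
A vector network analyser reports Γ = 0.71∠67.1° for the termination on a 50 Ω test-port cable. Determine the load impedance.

Z_L ≈ 26.1 + j68.7 Ω

Z_L = Z_0·(1 + Γ)/(1 − Γ) = 50·(1.28 + j0.654)/(0.724 − j0.654)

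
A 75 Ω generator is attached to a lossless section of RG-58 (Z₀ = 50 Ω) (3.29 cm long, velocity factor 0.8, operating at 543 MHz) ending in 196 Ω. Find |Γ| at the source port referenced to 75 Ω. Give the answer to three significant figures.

λ = v/f = 0.8·c / 543 MHz = 0.442 m
βl = 2π·l/λ = 2π × 0.0744 = 26.8°
tan(βl) = 0.505
Z_in = Z_0·(Z_L + jZ_0·tanβl)/(Z_0 + jZ_L·tanβl) = 50 − j73.7 Ω
Γ_s = (Z_in − Z_s)/(Z_in + Z_s) = (-25 − j73.7)/(125 − j73.7), |Γ_s| = 0.537

|Γ| ≈ 0.537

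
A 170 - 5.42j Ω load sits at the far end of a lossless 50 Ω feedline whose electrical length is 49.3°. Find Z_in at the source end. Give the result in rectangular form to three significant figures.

Z_in ≈ 23.7 − j36.3 Ω

tan(βl) = tan(49.3°) = 1.16
Z_in = Z_0·(Z_L + jZ_0·tanβl)/(Z_0 + jZ_L·tanβl)
     = 50·(170 + j52.7)/(56.3 + j198)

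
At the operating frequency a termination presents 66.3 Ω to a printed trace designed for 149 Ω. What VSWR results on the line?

VSWR ≈ 2.25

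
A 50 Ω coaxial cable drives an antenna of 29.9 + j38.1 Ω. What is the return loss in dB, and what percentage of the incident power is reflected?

Γ = (-20.1 + j38.1)/(79.9 + j38.1), |Γ| = 0.487
RL = −20·log₁₀(0.487) = 6.26 dB
P_refl/P_inc = |Γ|² = 0.237

RL ≈ 6.26 dB; 23.7% of incident power reflected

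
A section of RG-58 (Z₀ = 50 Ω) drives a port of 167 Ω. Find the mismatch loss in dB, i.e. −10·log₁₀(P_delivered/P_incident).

mismatch loss ≈ 1.49 dB

Γ = (167 − 50)/(167 + 50) = 0.539
|Γ|² = 0.291, so P_del/P_inc = 1 − |Γ|² = 0.709
ML = −10·log₁₀(1 − |Γ|²)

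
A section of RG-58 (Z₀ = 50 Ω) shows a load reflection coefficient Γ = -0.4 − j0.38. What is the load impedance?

Z_L ≈ 16.5 − j18.1 Ω

Z_L = Z_0·(1 + Γ)/(1 − Γ) = 50·(0.6 − j0.38)/(1.4 + j0.38)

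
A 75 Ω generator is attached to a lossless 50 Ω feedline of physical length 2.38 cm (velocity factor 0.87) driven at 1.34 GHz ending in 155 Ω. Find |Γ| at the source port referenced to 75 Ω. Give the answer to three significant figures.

|Γ| ≈ 0.542

λ = v/f = 0.87·c / 1.34 GHz = 0.195 m
βl = 2π·l/λ = 2π × 0.122 = 44°
tan(βl) = 0.965
Z_in = Z_0·(Z_L + jZ_0·tanβl)/(Z_0 + jZ_L·tanβl) = 30.1 − j41.7 Ω
Γ_s = (Z_in − Z_s)/(Z_in + Z_s) = (-44.9 − j41.7)/(105 − j41.7), |Γ_s| = 0.542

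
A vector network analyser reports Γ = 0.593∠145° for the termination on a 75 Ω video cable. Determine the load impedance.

Z_L = Z_0·(1 + Γ)/(1 − Γ) = 75·(0.514 + j0.34)/(1.49 − j0.34)

Z_L ≈ 20.9 + j22 Ω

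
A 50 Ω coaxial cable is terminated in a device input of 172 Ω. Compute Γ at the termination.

Γ = 0.55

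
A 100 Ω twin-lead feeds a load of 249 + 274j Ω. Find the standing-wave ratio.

Γ = (Z_L − Z_0)/(Z_L + Z_0) = (149 + j274)/(349 + j274)
|Γ| = 312/444 = 0.703
VSWR = (1 + |Γ|)/(1 − |Γ|) = 1.7/0.297

VSWR ≈ 5.73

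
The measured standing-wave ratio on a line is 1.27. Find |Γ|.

|Γ| = (S − 1)/(S + 1) = (1.27 − 1)/(1.27 + 1) = 0.27/2.27

|Γ| ≈ 0.119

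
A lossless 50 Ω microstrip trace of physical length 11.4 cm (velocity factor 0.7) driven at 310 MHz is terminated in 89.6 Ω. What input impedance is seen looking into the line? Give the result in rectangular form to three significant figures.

λ = v/f = 0.7·c / 310 MHz = 0.677 m
βl = 2π·l/λ = 2π × 0.168 = 60.6°
tan(βl) = tan(60.6°) = 1.77
Z_in = Z_0·(Z_L + jZ_0·tanβl)/(Z_0 + jZ_L·tanβl)
     = 50·(89.6 + j88.7)/(50 + j159)

Z_in ≈ 33.5 − j17.7 Ω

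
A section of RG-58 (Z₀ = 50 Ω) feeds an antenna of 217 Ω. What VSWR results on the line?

Γ = (217 − 50)/(217 + 50) = 0.625
VSWR = (1 + 0.625)/(1 − 0.625)

VSWR ≈ 4.34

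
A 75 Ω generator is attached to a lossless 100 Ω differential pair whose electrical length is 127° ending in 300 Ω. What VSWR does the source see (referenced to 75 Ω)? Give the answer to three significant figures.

VSWR ≈ 2.91

tan(βl) = -1.33
Z_in = Z_0·(Z_L + jZ_0·tanβl)/(Z_0 + jZ_L·tanβl) = 49.2 + j63 Ω
Γ_s = (Z_in − Z_s)/(Z_in + Z_s) = (-25.8 + j63)/(124 + j63), |Γ_s| = 0.489
VSWR = (1 + |Γ_s|)/(1 − |Γ_s|)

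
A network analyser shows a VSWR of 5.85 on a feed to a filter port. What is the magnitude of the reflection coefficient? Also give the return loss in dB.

|Γ| = (S − 1)/(S + 1) = (5.85 − 1)/(5.85 + 1) = 4.85/6.85
RL = −20·log₁₀|Γ| = −20·log₁₀(0.708)

|Γ| ≈ 0.708; return loss ≈ 3 dB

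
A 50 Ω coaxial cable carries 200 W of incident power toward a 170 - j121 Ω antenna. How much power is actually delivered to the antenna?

P_delivered ≈ 108 W

|Γ| = |(120 − j121)/(220 − j121)| = 0.679
|Γ|² = 0.461
P_refl = |Γ|²·P_inc = 92.1 W, P_del = (1 − |Γ|²)·P_inc = 108 W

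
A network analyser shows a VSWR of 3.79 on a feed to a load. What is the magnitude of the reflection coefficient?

|Γ| = (S − 1)/(S + 1) = (3.79 − 1)/(3.79 + 1) = 2.79/4.79

|Γ| ≈ 0.582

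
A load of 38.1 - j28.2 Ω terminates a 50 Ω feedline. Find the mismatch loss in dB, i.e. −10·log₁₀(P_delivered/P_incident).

Γ = (-11.9 − j28.2)/(88.1 − j28.2), |Γ| = 0.331
|Γ|² = 0.109, so P_del/P_inc = 1 − |Γ|² = 0.891
ML = −10·log₁₀(1 − |Γ|²)

mismatch loss ≈ 0.504 dB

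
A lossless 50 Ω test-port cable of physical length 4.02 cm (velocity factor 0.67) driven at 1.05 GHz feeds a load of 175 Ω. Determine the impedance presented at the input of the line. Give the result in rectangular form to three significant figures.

Z_in ≈ 15.1 − j11.7 Ω

λ = v/f = 0.67·c / 1.05 GHz = 0.191 m
βl = 2π·l/λ = 2π × 0.21 = 75.6°
tan(βl) = tan(75.6°) = 3.89
Z_in = Z_0·(Z_L + jZ_0·tanβl)/(Z_0 + jZ_L·tanβl)
     = 50·(175 + j195)/(50 + j682)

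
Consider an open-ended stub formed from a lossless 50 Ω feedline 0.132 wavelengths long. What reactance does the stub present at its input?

X_in ≈ -45.8 Ω (capacitive)

βl = 2π × 0.132 = 47.5°
tan(βl) = 1.09
For an open-ended stub, Z_in = −jZ_0·cot(βl) = −jZ_0/tan(βl)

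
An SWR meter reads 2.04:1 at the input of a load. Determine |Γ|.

|Γ| = (S − 1)/(S + 1) = (2.04 − 1)/(2.04 + 1) = 1.04/3.04

|Γ| ≈ 0.342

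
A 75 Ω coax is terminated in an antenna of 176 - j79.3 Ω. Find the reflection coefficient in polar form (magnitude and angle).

Γ = (Z_L − Z_0)/(Z_L + Z_0) = (101 − j79.3)/(251 − j79.3)
|Γ| = 128/263 = 0.488

Γ ≈ 0.488 ∠ -20.6°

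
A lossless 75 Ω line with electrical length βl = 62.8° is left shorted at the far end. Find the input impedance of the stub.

tan(βl) = 1.95
For a shorted stub, Z_in = jZ_0·tan(βl)

Z_in ≈ +j146 Ω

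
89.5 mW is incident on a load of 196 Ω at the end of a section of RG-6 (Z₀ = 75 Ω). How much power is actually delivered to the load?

P_delivered ≈ 71.7 mW

Γ = (196 − 75)/(196 + 75) = 0.446
|Γ|² = 0.199
P_refl = |Γ|²·P_inc = 17.8 mW, P_del = (1 − |Γ|²)·P_inc = 71.7 mW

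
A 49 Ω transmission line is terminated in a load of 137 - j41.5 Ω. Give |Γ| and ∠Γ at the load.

Γ ≈ 0.511 ∠ -12.7°

Γ = (Z_L − Z_0)/(Z_L + Z_0) = (88 − j41.5)/(186 − j41.5)
|Γ| = 97.3/191 = 0.511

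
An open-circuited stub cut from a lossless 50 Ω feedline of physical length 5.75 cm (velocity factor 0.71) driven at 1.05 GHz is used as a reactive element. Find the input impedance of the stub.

λ = v/f = 0.71·c / 1.05 GHz = 0.203 m
βl = 2π·l/λ = 2π × 0.283 = 102°
tan(βl) = -4.69
For an open-circuited stub, Z_in = −jZ_0·cot(βl) = −jZ_0/tan(βl)

Z_in ≈ +j10.7 Ω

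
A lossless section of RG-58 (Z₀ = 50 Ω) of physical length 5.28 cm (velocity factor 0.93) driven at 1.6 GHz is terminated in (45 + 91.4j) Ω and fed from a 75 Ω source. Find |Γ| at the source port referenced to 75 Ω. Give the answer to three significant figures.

|Γ| ≈ 0.784

λ = v/f = 0.93·c / 1.6 GHz = 0.174 m
βl = 2π·l/λ = 2π × 0.303 = 109°
tan(βl) = -2.9
Z_in = Z_0·(Z_L + jZ_0·tanβl)/(Z_0 + jZ_L·tanβl) = 9.1 − j4.75 Ω
Γ_s = (Z_in − Z_s)/(Z_in + Z_s) = (-65.9 − j4.75)/(84.1 − j4.75), |Γ_s| = 0.784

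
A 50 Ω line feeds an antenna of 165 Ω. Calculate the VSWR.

VSWR ≈ 3.3

Γ = (165 − 50)/(165 + 50) = 0.535
VSWR = (1 + 0.535)/(1 − 0.535)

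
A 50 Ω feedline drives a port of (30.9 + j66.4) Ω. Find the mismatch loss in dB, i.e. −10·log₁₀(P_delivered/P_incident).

mismatch loss ≈ 2.49 dB

Γ = (-19.1 + j66.4)/(80.9 + j66.4), |Γ| = 0.66
|Γ|² = 0.436, so P_del/P_inc = 1 − |Γ|² = 0.564
ML = −10·log₁₀(1 − |Γ|²)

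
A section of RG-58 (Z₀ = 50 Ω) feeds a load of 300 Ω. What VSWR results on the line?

Γ = (300 − 50)/(300 + 50) = 0.714
VSWR = (1 + 0.714)/(1 − 0.714)

VSWR ≈ 6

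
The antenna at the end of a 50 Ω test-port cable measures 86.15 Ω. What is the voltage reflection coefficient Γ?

Γ = (Z_L − Z_0)/(Z_L + Z_0) = (86.15 − 50)/(86.15 + 50) = 36.15/136.2

Γ = 0.266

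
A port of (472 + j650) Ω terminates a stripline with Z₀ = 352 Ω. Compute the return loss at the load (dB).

Γ = (120 + j650)/(824 + j650), |Γ| = 0.63
RL = −20·log₁₀|Γ| = −20·log₁₀(0.63)

RL ≈ 4.02 dB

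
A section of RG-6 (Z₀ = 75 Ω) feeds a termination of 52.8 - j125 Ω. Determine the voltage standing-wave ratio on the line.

Γ = (Z_L − Z_0)/(Z_L + Z_0) = (-22.2 − j125)/(127.8 − j125)
|Γ| = 127/179 = 0.71
VSWR = (1 + |Γ|)/(1 − |Γ|) = 1.71/0.29

VSWR ≈ 5.9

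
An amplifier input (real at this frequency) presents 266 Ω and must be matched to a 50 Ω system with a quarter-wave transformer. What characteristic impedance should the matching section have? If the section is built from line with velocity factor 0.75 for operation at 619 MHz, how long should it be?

Z_qwt = √(Z_0·R_L) = √(50 × 266) = √13300
λ = 0.75·c/f = 0.363 m, so l = λ/4 = 0.0909 m

Z_qwt ≈ 115 Ω; length ≈ 9.09 cm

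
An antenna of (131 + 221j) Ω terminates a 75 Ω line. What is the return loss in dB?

Γ = (56 + j221)/(206 + j221), |Γ| = 0.755
RL = −20·log₁₀|Γ| = −20·log₁₀(0.755)

RL ≈ 2.45 dB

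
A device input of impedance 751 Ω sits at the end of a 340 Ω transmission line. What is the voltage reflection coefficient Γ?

Γ = 0.377

Γ = (Z_L − Z_0)/(Z_L + Z_0) = (751 − 340)/(751 + 340) = 411/1091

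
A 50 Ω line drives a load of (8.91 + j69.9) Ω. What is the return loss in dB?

RL ≈ 1.04 dB

Γ = (-41.09 + j69.9)/(58.91 + j69.9), |Γ| = 0.887
RL = −20·log₁₀|Γ| = −20·log₁₀(0.887)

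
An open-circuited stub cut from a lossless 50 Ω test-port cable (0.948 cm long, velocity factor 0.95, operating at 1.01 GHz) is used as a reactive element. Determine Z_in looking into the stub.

λ = v/f = 0.95·c / 1.01 GHz = 0.282 m
βl = 2π·l/λ = 2π × 0.0336 = 12.1°
tan(βl) = 0.214
For an open-circuited stub, Z_in = −jZ_0·cot(βl) = −jZ_0/tan(βl)

Z_in ≈ −j233 Ω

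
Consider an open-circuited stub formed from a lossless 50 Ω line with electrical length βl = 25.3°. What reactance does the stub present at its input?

X_in ≈ -106 Ω (capacitive)

tan(βl) = 0.473
For an open-circuited stub, Z_in = −jZ_0·cot(βl) = −jZ_0/tan(βl)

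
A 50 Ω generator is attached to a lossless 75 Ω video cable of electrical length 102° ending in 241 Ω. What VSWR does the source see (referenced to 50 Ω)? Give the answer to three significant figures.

tan(βl) = -4.7
Z_in = Z_0·(Z_L + jZ_0·tanβl)/(Z_0 + jZ_L·tanβl) = 24.3 + j14.3 Ω
Γ_s = (Z_in − Z_s)/(Z_in + Z_s) = (-25.7 + j14.3)/(74.3 + j14.3), |Γ_s| = 0.389
VSWR = (1 + |Γ_s|)/(1 − |Γ_s|)

VSWR ≈ 2.27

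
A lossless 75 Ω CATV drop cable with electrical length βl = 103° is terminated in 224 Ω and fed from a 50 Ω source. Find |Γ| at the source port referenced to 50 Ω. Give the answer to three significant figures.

|Γ| ≈ 0.363

tan(βl) = -4.33
Z_in = Z_0·(Z_L + jZ_0·tanβl)/(Z_0 + jZ_L·tanβl) = 26.3 + j15.3 Ω
Γ_s = (Z_in − Z_s)/(Z_in + Z_s) = (-23.7 + j15.3)/(76.3 + j15.3), |Γ_s| = 0.363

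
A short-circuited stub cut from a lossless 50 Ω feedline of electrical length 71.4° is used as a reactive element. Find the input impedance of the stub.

tan(βl) = 2.97
For a short-circuited stub, Z_in = jZ_0·tan(βl)

Z_in ≈ +j149 Ω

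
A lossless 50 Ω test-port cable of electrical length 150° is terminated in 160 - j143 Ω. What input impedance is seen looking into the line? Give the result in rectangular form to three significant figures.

tan(βl) = tan(150°) = -0.577
Z_in = Z_0·(Z_L + jZ_0·tanβl)/(Z_0 + jZ_L·tanβl)
     = 50·(160 − j172)/(-32.6 − j92.4)

Z_in ≈ 55.6 + j106 Ω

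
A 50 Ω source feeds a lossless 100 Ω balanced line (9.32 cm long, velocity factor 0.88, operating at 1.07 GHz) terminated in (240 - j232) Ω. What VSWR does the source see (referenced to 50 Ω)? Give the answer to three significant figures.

λ = v/f = 0.88·c / 1.07 GHz = 0.247 m
βl = 2π·l/λ = 2π × 0.378 = 136°
tan(βl) = -0.966
Z_in = Z_0·(Z_L + jZ_0·tanβl)/(Z_0 + jZ_L·tanβl) = 67.1 + j139 Ω
Γ_s = (Z_in − Z_s)/(Z_in + Z_s) = (17.1 + j139)/(117 + j139), |Γ_s| = 0.772
VSWR = (1 + |Γ_s|)/(1 − |Γ_s|)

VSWR ≈ 7.75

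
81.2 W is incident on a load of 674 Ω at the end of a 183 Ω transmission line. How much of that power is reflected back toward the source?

P_reflected ≈ 26.7 W

Γ = (674 − 183)/(674 + 183) = 0.573
|Γ|² = 0.328
P_refl = |Γ|²·P_inc = 26.7 W, P_del = (1 − |Γ|²)·P_inc = 54.5 W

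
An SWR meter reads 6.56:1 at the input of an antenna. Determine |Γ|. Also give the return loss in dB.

|Γ| = (S − 1)/(S + 1) = (6.56 − 1)/(6.56 + 1) = 5.56/7.56
RL = −20·log₁₀|Γ| = −20·log₁₀(0.735)

|Γ| ≈ 0.735; return loss ≈ 2.67 dB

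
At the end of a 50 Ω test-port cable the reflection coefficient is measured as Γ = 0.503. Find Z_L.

Z_L ≈ 151 Ω

Z_L = Z_0·(1 + Γ)/(1 − Γ) = 50·(1.5)/(0.497)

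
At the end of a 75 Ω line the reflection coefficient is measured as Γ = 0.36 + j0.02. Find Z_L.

Z_L ≈ 159 + j7.32 Ω

Z_L = Z_0·(1 + Γ)/(1 − Γ) = 75·(1.36 + j0.02)/(0.64 − j0.02)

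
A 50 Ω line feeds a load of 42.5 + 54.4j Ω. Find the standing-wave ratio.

Γ = (Z_L − Z_0)/(Z_L + Z_0) = (-7.5 + j54.4)/(92.5 + j54.4)
|Γ| = 54.9/107 = 0.512
VSWR = (1 + |Γ|)/(1 − |Γ|) = 1.51/0.488

VSWR ≈ 3.1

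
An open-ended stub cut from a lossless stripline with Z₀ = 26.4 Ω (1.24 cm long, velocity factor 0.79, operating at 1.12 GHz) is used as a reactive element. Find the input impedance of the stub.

λ = v/f = 0.79·c / 1.12 GHz = 0.212 m
βl = 2π·l/λ = 2π × 0.0586 = 21.1°
tan(βl) = 0.386
For an open-ended stub, Z_in = −jZ_0·cot(βl) = −jZ_0/tan(βl)

Z_in ≈ −j68.4 Ω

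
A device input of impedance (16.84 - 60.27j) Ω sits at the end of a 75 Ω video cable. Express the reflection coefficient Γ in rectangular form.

Γ ≈ -0.142 − j0.749

Γ = (Z_L − Z_0)/(Z_L + Z_0) = (-58.16 − j60.27)/(91.84 − j60.27)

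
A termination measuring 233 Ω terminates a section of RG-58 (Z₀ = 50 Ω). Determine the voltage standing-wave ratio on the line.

For a purely resistive load, VSWR = R_L/Z_0 or Z_0/R_L (whichever > 1) = 233/50

VSWR ≈ 4.66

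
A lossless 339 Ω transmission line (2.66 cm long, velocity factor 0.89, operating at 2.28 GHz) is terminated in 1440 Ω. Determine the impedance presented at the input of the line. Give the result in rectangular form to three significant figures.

Z_in ≈ 81.4 − j46.2 Ω

λ = v/f = 0.89·c / 2.28 GHz = 0.117 m
βl = 2π·l/λ = 2π × 0.227 = 81.8°
tan(βl) = tan(81.8°) = 6.92
Z_in = Z_0·(Z_L + jZ_0·tanβl)/(Z_0 + jZ_L·tanβl)
     = 339·(1440 + j2340)/(339 + j9960)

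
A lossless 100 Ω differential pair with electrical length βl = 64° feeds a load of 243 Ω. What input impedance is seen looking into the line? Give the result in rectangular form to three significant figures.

tan(βl) = tan(64°) = 2.05
Z_in = Z_0·(Z_L + jZ_0·tanβl)/(Z_0 + jZ_L·tanβl)
     = 100·(243 + j205)/(100 + j498)

Z_in ≈ 49 − j38.9 Ω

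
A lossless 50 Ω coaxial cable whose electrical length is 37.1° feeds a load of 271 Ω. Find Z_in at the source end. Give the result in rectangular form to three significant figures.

Z_in ≈ 23.9 − j60.3 Ω

tan(βl) = tan(37.1°) = 0.756
Z_in = Z_0·(Z_L + jZ_0·tanβl)/(Z_0 + jZ_L·tanβl)
     = 50·(271 + j37.8)/(50 + j205)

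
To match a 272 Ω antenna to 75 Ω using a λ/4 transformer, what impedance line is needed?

Z_qwt = √(Z_0·R_L) = √(75 × 272) = √20400

Z_qwt ≈ 143 Ω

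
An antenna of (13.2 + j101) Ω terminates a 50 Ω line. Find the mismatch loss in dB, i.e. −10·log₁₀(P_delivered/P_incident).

mismatch loss ≈ 7.31 dB

Γ = (-36.8 + j101)/(63.2 + j101), |Γ| = 0.902
|Γ|² = 0.814, so P_del/P_inc = 1 − |Γ|² = 0.186
ML = −10·log₁₀(1 − |Γ|²)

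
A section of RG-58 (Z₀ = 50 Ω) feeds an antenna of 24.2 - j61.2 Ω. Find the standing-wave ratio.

Γ = (Z_L − Z_0)/(Z_L + Z_0) = (-25.8 − j61.2)/(74.2 − j61.2)
|Γ| = 66.4/96.2 = 0.691
VSWR = (1 + |Γ|)/(1 − |Γ|) = 1.69/0.309

VSWR ≈ 5.46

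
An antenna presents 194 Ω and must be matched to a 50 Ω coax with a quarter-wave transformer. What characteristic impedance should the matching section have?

Z_qwt ≈ 98.5 Ω

Z_qwt = √(Z_0·R_L) = √(50 × 194) = √9700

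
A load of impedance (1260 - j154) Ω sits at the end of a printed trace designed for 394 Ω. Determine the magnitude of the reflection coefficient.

Γ = (Z_L − Z_0)/(Z_L + Z_0) = (866 − j154)/(1654 − j154)
|Γ| = 880/1660

|Γ| ≈ 0.53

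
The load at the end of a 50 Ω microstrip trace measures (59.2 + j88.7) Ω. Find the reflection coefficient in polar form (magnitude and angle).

Γ ≈ 0.634 ∠ 45°

Γ = (Z_L − Z_0)/(Z_L + Z_0) = (9.2 + j88.7)/(109.2 + j88.7)
|Γ| = 89.2/141 = 0.634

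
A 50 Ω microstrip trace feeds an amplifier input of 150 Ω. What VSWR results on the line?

VSWR ≈ 3

Γ = (150 − 50)/(150 + 50) = 0.5
VSWR = (1 + 0.5)/(1 − 0.5)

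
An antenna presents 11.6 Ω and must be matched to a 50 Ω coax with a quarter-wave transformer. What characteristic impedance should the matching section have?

Z_qwt ≈ 24.1 Ω

Z_qwt = √(Z_0·R_L) = √(50 × 11.6) = √580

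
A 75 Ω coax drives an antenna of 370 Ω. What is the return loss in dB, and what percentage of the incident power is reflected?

Γ = (370 − 75)/(370 + 75) = 0.663
RL = −20·log₁₀(0.663) = 3.57 dB
P_refl/P_inc = |Γ|² = 0.439

RL ≈ 3.57 dB; 43.9% of incident power reflected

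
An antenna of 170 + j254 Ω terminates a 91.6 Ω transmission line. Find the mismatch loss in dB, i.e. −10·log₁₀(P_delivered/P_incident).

mismatch loss ≈ 3.29 dB

Γ = (78.4 + j254)/(261.6 + j254), |Γ| = 0.729
|Γ|² = 0.531, so P_del/P_inc = 1 − |Γ|² = 0.469
ML = −10·log₁₀(1 − |Γ|²)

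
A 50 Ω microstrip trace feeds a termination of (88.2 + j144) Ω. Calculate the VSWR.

Γ = (Z_L − Z_0)/(Z_L + Z_0) = (38.2 + j144)/(138.2 + j144)
|Γ| = 149/200 = 0.746
VSWR = (1 + |Γ|)/(1 − |Γ|) = 1.75/0.254

VSWR ≈ 6.89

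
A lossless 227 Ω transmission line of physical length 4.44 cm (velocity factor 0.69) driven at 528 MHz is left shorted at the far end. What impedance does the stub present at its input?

λ = v/f = 0.69·c / 528 MHz = 0.392 m
βl = 2π·l/λ = 2π × 0.113 = 40.8°
tan(βl) = 0.862
For a shorted stub, Z_in = jZ_0·tan(βl)

Z_in ≈ +j196 Ω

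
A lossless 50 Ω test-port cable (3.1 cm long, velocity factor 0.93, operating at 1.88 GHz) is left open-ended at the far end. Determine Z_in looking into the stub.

Z_in ≈ −j13.2 Ω

λ = v/f = 0.93·c / 1.88 GHz = 0.148 m
βl = 2π·l/λ = 2π × 0.209 = 75.2°
tan(βl) = 3.78
For an open-ended stub, Z_in = −jZ_0·cot(βl) = −jZ_0/tan(βl)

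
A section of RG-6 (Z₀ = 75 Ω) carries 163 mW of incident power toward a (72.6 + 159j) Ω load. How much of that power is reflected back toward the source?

|Γ| = |(-2.4 + j159)/(147.6 + j159)| = 0.733
|Γ|² = 0.537
P_refl = |Γ|²·P_inc = 87.6 mW, P_del = (1 − |Γ|²)·P_inc = 75.4 mW

P_reflected ≈ 87.6 mW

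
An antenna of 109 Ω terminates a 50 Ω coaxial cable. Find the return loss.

RL ≈ 8.61 dB

Γ = (109 − 50)/(109 + 50) = 0.371
RL = −20·log₁₀|Γ| = −20·log₁₀(0.371)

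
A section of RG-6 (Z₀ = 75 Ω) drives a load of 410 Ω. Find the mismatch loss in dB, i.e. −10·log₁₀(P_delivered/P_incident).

mismatch loss ≈ 2.82 dB

Γ = (410 − 75)/(410 + 75) = 0.691
|Γ|² = 0.477, so P_del/P_inc = 1 − |Γ|² = 0.523
ML = −10·log₁₀(1 − |Γ|²)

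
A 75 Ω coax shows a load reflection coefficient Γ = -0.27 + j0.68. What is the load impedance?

Z_L ≈ 16.8 + j49.1 Ω

Z_L = Z_0·(1 + Γ)/(1 − Γ) = 75·(0.73 + j0.68)/(1.27 − j0.68)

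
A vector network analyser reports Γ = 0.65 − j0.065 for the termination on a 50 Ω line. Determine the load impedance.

Z_L = Z_0·(1 + Γ)/(1 − Γ) = 50·(1.65 − j0.065)/(0.35 + j0.065)

Z_L ≈ 226 − j51.3 Ω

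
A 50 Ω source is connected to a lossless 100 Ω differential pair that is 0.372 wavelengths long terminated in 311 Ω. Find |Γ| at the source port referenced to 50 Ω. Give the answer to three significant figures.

|Γ| ≈ 0.597

βl = 2π × 0.372 = 134°
tan(βl) = -1.04
Z_in = Z_0·(Z_L + jZ_0·tanβl)/(Z_0 + jZ_L·tanβl) = 56.6 + j78.8 Ω
Γ_s = (Z_in − Z_s)/(Z_in + Z_s) = (6.55 + j78.8)/(107 + j78.8), |Γ_s| = 0.597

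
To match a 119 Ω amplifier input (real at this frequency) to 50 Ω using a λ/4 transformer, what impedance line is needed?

Z_qwt ≈ 77.1 Ω

Z_qwt = √(Z_0·R_L) = √(50 × 119) = √5950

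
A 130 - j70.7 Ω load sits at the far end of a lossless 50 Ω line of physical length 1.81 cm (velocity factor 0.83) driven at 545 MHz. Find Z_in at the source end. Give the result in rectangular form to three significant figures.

λ = v/f = 0.83·c / 545 MHz = 0.457 m
βl = 2π·l/λ = 2π × 0.0396 = 14.3°
tan(βl) = tan(14.3°) = 0.254
Z_in = Z_0·(Z_L + jZ_0·tanβl)/(Z_0 + jZ_L·tanβl)
     = 50·(130 − j58)/(68 + j33)

Z_in ≈ 60.6 − j72.1 Ω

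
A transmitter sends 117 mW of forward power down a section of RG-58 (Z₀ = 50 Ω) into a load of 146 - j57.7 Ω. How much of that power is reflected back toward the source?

P_reflected ≈ 35.2 mW

|Γ| = |(96 − j57.7)/(196 − j57.7)| = 0.548
|Γ|² = 0.301
P_refl = |Γ|²·P_inc = 35.2 mW, P_del = (1 − |Γ|²)·P_inc = 81.8 mW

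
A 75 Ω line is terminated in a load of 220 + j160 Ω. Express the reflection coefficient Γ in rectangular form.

Γ = (Z_L − Z_0)/(Z_L + Z_0) = (145 + j160)/(295 + j160)

Γ ≈ 0.607 + j0.213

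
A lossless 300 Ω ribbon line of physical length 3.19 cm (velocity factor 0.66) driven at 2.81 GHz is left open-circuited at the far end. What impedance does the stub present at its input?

Z_in ≈ +j980 Ω

λ = v/f = 0.66·c / 2.81 GHz = 0.0705 m
βl = 2π·l/λ = 2π × 0.453 = 163°
tan(βl) = -0.306
For an open-circuited stub, Z_in = −jZ_0·cot(βl) = −jZ_0/tan(βl)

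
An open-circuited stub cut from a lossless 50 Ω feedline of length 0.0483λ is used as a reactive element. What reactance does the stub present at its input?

X_in ≈ -160 Ω (capacitive)

βl = 2π × 0.0483 = 17.4°
tan(βl) = 0.313
For an open-circuited stub, Z_in = −jZ_0·cot(βl) = −jZ_0/tan(βl)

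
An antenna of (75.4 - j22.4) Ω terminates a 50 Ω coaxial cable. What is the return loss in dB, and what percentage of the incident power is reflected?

RL ≈ 11.5 dB; 7.07% of incident power reflected

Γ = (25.4 − j22.4)/(125.4 − j22.4), |Γ| = 0.266
RL = −20·log₁₀(0.266) = 11.5 dB
P_refl/P_inc = |Γ|² = 0.0707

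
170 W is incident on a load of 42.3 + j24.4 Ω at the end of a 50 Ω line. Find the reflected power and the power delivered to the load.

|Γ| = |(-7.7 + j24.4)/(92.3 + j24.4)| = 0.268
|Γ|² = 0.0718
P_refl = |Γ|²·P_inc = 12.2 W, P_del = (1 − |Γ|²)·P_inc = 158 W

P_reflected ≈ 12.2 W; P_delivered ≈ 158 W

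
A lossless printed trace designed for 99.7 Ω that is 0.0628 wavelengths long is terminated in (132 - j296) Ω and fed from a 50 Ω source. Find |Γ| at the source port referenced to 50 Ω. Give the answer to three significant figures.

βl = 2π × 0.0628 = 22.6°
tan(βl) = 0.416
Z_in = Z_0·(Z_L + jZ_0·tanβl)/(Z_0 + jZ_L·tanβl) = 29.2 − j121 Ω
Γ_s = (Z_in − Z_s)/(Z_in + Z_s) = (-20.8 − j121)/(79.2 − j121), |Γ_s| = 0.849

|Γ| ≈ 0.849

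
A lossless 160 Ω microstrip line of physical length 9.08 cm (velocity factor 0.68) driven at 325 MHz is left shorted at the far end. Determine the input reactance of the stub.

λ = v/f = 0.68·c / 325 MHz = 0.628 m
βl = 2π·l/λ = 2π × 0.145 = 52.1°
tan(βl) = 1.28
For a shorted stub, Z_in = jZ_0·tan(βl)

X_in ≈ 205 Ω (inductive)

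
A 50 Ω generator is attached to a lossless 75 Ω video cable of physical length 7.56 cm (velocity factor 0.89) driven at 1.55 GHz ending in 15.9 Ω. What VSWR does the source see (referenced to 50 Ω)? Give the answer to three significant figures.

VSWR ≈ 3.72

λ = v/f = 0.89·c / 1.55 GHz = 0.172 m
βl = 2π·l/λ = 2π × 0.439 = 158°
tan(βl) = -0.404
Z_in = Z_0·(Z_L + jZ_0·tanβl)/(Z_0 + jZ_L·tanβl) = 18.4 − j28.7 Ω
Γ_s = (Z_in − Z_s)/(Z_in + Z_s) = (-31.6 − j28.7)/(68.4 − j28.7), |Γ_s| = 0.576
VSWR = (1 + |Γ_s|)/(1 − |Γ_s|)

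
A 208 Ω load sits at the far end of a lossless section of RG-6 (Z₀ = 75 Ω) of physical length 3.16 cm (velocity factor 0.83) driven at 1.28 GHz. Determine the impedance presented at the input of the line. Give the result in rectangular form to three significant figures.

λ = v/f = 0.83·c / 1.28 GHz = 0.195 m
βl = 2π·l/λ = 2π × 0.162 = 58.5°
tan(βl) = tan(58.5°) = 1.63
Z_in = Z_0·(Z_L + jZ_0·tanβl)/(Z_0 + jZ_L·tanβl)
     = 75·(208 + j122)/(75 + j339)

Z_in ≈ 35.5 − j38.2 Ω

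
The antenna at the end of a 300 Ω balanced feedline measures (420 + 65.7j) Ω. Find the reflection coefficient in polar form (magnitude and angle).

Γ = (Z_L − Z_0)/(Z_L + Z_0) = (120 + j65.7)/(720 + j65.7)
|Γ| = 137/723 = 0.189

Γ ≈ 0.189 ∠ 23.5°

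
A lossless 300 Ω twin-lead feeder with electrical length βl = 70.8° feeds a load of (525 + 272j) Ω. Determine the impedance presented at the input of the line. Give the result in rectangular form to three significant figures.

tan(βl) = tan(70.8°) = 2.87
Z_in = Z_0·(Z_L + jZ_0·tanβl)/(Z_0 + jZ_L·tanβl)
     = 300·(525 + j1130)/(-481 + j1510)

Z_in ≈ 174 − j160 Ω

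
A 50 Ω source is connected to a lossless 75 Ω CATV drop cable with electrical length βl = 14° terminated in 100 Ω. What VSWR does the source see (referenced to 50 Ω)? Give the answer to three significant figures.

tan(βl) = 0.249
Z_in = Z_0·(Z_L + jZ_0·tanβl)/(Z_0 + jZ_L·tanβl) = 95.6 − j13.1 Ω
Γ_s = (Z_in − Z_s)/(Z_in + Z_s) = (45.6 − j13.1)/(146 − j13.1), |Γ_s| = 0.325
VSWR = (1 + |Γ_s|)/(1 − |Γ_s|)

VSWR ≈ 1.96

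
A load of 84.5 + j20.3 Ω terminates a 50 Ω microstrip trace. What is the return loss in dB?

Γ = (34.5 + j20.3)/(134.5 + j20.3), |Γ| = 0.294
RL = −20·log₁₀|Γ| = −20·log₁₀(0.294)

RL ≈ 10.6 dB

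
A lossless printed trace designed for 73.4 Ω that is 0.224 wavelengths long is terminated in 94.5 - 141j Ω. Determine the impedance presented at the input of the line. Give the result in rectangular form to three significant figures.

βl = 2π × 0.224 = 80.6°
tan(βl) = tan(80.6°) = 6.07
Z_in = Z_0·(Z_L + jZ_0·tanβl)/(Z_0 + jZ_L·tanβl)
     = 73.4·(94.5 + j304)/(929 + j573)

Z_in ≈ 16.2 + j14.1 Ω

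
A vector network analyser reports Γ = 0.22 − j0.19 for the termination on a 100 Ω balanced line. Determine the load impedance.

Z_L = Z_0·(1 + Γ)/(1 − Γ) = 100·(1.22 − j0.19)/(0.78 + j0.19)

Z_L ≈ 142 − j59 Ω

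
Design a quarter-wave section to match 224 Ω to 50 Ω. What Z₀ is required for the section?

Z_qwt ≈ 106 Ω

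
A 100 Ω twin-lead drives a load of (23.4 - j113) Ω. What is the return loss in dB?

RL ≈ 1.77 dB

Γ = (-76.6 − j113)/(123.4 − j113), |Γ| = 0.816
RL = −20·log₁₀|Γ| = −20·log₁₀(0.816)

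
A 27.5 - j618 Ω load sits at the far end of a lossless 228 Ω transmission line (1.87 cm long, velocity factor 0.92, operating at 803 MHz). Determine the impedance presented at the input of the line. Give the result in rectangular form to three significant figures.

λ = v/f = 0.92·c / 803 MHz = 0.344 m
βl = 2π·l/λ = 2π × 0.0544 = 19.6°
tan(βl) = tan(19.6°) = 0.356
Z_in = Z_0·(Z_L + jZ_0·tanβl)/(Z_0 + jZ_L·tanβl)
     = 228·(27.5 − j537)/(448 + j9.78)

Z_in ≈ 8.02 − j273 Ω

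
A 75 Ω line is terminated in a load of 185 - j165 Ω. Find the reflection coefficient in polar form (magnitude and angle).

Γ = (Z_L − Z_0)/(Z_L + Z_0) = (110 − j165)/(260 − j165)
|Γ| = 198/308 = 0.644

Γ ≈ 0.644 ∠ -23.9°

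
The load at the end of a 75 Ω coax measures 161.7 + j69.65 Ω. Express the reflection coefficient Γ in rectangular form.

Γ ≈ 0.417 + j0.172

Γ = (Z_L − Z_0)/(Z_L + Z_0) = (86.7 + j69.65)/(236.7 + j69.65)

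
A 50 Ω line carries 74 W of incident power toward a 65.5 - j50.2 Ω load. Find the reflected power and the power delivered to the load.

P_reflected ≈ 12.9 W; P_delivered ≈ 61.1 W

|Γ| = |(15.5 − j50.2)/(115.5 − j50.2)| = 0.417
|Γ|² = 0.174
P_refl = |Γ|²·P_inc = 12.9 W, P_del = (1 − |Γ|²)·P_inc = 61.1 W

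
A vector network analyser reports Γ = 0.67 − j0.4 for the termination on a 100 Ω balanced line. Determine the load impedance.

Z_L ≈ 145 − j298 Ω

Z_L = Z_0·(1 + Γ)/(1 − Γ) = 100·(1.67 − j0.4)/(0.33 + j0.4)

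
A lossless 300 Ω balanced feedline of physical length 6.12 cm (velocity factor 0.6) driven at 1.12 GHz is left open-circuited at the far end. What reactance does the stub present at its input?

λ = v/f = 0.6·c / 1.12 GHz = 0.161 m
βl = 2π·l/λ = 2π × 0.381 = 137°
tan(βl) = -0.93
For an open-circuited stub, Z_in = −jZ_0·cot(βl) = −jZ_0/tan(βl)

X_in ≈ 323 Ω (inductive)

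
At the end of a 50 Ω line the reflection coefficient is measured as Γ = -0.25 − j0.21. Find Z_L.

Z_L = Z_0·(1 + Γ)/(1 − Γ) = 50·(0.75 − j0.21)/(1.25 + j0.21)

Z_L ≈ 27.8 − j13.1 Ω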